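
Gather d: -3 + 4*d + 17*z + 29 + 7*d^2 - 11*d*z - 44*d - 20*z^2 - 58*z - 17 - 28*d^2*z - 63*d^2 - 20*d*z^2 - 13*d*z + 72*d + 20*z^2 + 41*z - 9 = d^2*(-28*z - 56) + d*(-20*z^2 - 24*z + 32)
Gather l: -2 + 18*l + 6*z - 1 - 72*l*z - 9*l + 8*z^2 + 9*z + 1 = l*(9 - 72*z) + 8*z^2 + 15*z - 2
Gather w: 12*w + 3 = 12*w + 3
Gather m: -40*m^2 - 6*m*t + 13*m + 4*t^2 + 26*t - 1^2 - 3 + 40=-40*m^2 + m*(13 - 6*t) + 4*t^2 + 26*t + 36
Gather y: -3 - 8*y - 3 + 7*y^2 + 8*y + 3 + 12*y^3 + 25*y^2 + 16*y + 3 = 12*y^3 + 32*y^2 + 16*y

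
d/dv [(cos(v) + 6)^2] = -2*(cos(v) + 6)*sin(v)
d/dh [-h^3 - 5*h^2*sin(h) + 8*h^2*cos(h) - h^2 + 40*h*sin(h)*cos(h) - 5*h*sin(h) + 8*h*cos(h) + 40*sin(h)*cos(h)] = -8*h^2*sin(h) - 5*h^2*cos(h) - 3*h^2 - 18*h*sin(h) + 11*h*cos(h) + 40*h*cos(2*h) - 2*h - 5*sin(h) + 20*sin(2*h) + 8*cos(h) + 40*cos(2*h)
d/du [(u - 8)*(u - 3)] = 2*u - 11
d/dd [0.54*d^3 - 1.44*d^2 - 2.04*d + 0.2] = 1.62*d^2 - 2.88*d - 2.04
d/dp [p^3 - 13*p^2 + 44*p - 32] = 3*p^2 - 26*p + 44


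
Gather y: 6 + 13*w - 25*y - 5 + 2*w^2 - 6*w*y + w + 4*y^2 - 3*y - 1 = 2*w^2 + 14*w + 4*y^2 + y*(-6*w - 28)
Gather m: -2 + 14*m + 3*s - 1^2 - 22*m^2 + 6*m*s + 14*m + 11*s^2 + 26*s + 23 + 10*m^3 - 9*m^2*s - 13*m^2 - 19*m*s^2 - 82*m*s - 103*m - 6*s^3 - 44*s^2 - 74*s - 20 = 10*m^3 + m^2*(-9*s - 35) + m*(-19*s^2 - 76*s - 75) - 6*s^3 - 33*s^2 - 45*s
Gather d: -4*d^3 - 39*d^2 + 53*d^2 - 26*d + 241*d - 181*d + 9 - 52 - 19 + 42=-4*d^3 + 14*d^2 + 34*d - 20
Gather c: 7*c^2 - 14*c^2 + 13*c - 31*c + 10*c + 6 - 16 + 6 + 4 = -7*c^2 - 8*c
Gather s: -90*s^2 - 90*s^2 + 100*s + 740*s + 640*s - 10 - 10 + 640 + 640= -180*s^2 + 1480*s + 1260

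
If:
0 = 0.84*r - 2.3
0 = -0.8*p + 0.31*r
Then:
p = 1.06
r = 2.74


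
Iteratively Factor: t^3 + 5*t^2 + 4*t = (t + 4)*(t^2 + t) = (t + 1)*(t + 4)*(t)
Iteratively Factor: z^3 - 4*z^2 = (z - 4)*(z^2) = z*(z - 4)*(z)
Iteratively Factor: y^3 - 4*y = (y - 2)*(y^2 + 2*y) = (y - 2)*(y + 2)*(y)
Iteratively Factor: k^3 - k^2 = (k)*(k^2 - k) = k^2*(k - 1)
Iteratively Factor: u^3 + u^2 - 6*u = (u)*(u^2 + u - 6) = u*(u - 2)*(u + 3)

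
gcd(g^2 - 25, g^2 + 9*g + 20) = g + 5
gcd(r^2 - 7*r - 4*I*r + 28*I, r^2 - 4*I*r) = r - 4*I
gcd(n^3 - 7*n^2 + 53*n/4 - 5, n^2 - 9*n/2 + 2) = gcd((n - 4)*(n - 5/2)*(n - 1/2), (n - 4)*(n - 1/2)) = n^2 - 9*n/2 + 2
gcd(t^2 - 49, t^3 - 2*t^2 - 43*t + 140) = t + 7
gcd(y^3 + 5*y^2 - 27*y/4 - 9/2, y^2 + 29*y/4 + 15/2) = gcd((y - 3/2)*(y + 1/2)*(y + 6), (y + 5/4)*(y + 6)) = y + 6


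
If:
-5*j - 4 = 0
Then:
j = -4/5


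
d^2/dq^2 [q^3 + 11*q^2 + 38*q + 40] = 6*q + 22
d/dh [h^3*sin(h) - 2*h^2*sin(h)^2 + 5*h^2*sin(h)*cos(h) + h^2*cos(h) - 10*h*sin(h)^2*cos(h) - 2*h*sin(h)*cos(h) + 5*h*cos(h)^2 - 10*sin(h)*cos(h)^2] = h^3*cos(h) + 2*h^2*sin(h) - 2*h^2*sin(2*h) + 5*h^2*cos(2*h) + 5*h*sin(h)/2 - 15*h*sin(3*h)/2 + 2*h*cos(h) - 2*h - sin(2*h) - 5*cos(h) + 5*cos(2*h)/2 - 5*cos(3*h) + 5/2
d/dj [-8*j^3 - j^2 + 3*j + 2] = -24*j^2 - 2*j + 3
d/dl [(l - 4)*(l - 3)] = 2*l - 7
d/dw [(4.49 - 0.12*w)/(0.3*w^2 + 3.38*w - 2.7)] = (0.036*w^2 - 2.694*w - 14.8522)/(0.09*w^4 + 2.028*w^3 + 9.8044*w^2 - 18.252*w + 7.29)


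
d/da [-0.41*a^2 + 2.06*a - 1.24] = 2.06 - 0.82*a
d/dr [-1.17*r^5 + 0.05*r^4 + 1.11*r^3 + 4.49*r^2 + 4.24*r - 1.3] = -5.85*r^4 + 0.2*r^3 + 3.33*r^2 + 8.98*r + 4.24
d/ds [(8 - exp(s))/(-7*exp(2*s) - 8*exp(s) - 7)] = (-7*exp(2*s) + 112*exp(s) + 71)*exp(s)/(49*exp(4*s) + 112*exp(3*s) + 162*exp(2*s) + 112*exp(s) + 49)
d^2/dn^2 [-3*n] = 0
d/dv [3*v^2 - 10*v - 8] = 6*v - 10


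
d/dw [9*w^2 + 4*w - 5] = 18*w + 4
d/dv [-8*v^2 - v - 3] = -16*v - 1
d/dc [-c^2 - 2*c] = -2*c - 2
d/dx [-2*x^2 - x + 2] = -4*x - 1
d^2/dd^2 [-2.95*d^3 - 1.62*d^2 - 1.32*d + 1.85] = -17.7*d - 3.24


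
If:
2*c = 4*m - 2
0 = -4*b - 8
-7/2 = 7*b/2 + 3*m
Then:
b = -2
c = 4/3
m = 7/6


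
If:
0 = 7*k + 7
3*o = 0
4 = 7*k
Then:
No Solution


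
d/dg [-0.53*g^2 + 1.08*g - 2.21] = 1.08 - 1.06*g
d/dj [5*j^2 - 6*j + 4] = 10*j - 6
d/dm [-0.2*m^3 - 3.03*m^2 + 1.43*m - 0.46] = -0.6*m^2 - 6.06*m + 1.43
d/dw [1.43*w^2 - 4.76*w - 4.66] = 2.86*w - 4.76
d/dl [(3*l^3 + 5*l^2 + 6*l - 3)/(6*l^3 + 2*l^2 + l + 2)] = (-24*l^4 - 66*l^3 + 65*l^2 + 32*l + 15)/(36*l^6 + 24*l^5 + 16*l^4 + 28*l^3 + 9*l^2 + 4*l + 4)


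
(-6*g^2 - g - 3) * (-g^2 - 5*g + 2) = 6*g^4 + 31*g^3 - 4*g^2 + 13*g - 6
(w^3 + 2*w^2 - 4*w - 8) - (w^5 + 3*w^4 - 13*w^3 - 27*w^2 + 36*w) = -w^5 - 3*w^4 + 14*w^3 + 29*w^2 - 40*w - 8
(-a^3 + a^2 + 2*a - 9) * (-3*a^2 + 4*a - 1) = 3*a^5 - 7*a^4 - a^3 + 34*a^2 - 38*a + 9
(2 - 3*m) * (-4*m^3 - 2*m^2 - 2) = 12*m^4 - 2*m^3 - 4*m^2 + 6*m - 4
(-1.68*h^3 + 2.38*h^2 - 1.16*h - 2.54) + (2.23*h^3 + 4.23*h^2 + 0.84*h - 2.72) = 0.55*h^3 + 6.61*h^2 - 0.32*h - 5.26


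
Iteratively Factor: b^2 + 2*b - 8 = (b + 4)*(b - 2)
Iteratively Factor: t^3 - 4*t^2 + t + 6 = (t - 2)*(t^2 - 2*t - 3) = (t - 3)*(t - 2)*(t + 1)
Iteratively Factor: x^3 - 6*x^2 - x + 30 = (x - 5)*(x^2 - x - 6) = (x - 5)*(x - 3)*(x + 2)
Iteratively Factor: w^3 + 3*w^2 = (w)*(w^2 + 3*w) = w*(w + 3)*(w)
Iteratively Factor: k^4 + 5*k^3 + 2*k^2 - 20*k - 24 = (k + 2)*(k^3 + 3*k^2 - 4*k - 12) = (k + 2)^2*(k^2 + k - 6) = (k + 2)^2*(k + 3)*(k - 2)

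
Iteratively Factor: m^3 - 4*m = (m)*(m^2 - 4) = m*(m + 2)*(m - 2)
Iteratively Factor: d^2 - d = (d)*(d - 1)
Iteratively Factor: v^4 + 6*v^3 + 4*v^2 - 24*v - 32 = (v + 2)*(v^3 + 4*v^2 - 4*v - 16) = (v + 2)^2*(v^2 + 2*v - 8) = (v + 2)^2*(v + 4)*(v - 2)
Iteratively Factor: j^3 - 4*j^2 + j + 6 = (j - 3)*(j^2 - j - 2) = (j - 3)*(j - 2)*(j + 1)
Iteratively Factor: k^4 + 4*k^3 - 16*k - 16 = (k + 2)*(k^3 + 2*k^2 - 4*k - 8) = (k - 2)*(k + 2)*(k^2 + 4*k + 4) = (k - 2)*(k + 2)^2*(k + 2)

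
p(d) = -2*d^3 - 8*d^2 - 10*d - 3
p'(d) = -6*d^2 - 16*d - 10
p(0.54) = -11.05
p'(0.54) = -20.39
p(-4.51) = 62.85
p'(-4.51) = -59.88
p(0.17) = -4.94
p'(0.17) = -12.89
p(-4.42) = 57.61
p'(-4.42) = -56.50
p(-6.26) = 236.73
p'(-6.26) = -144.97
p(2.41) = -101.56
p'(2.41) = -83.41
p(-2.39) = 2.51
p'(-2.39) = -6.03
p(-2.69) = 4.94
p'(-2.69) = -10.38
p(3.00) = -159.00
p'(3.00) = -112.00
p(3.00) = -159.00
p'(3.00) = -112.00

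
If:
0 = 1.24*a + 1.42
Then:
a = -1.15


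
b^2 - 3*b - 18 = (b - 6)*(b + 3)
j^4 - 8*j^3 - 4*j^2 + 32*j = j*(j - 8)*(j - 2)*(j + 2)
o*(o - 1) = o^2 - o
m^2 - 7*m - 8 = (m - 8)*(m + 1)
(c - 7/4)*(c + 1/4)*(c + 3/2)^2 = c^4 + 3*c^3/2 - 43*c^2/16 - 75*c/16 - 63/64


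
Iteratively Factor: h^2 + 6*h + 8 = (h + 4)*(h + 2)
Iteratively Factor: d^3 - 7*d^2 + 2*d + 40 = (d - 4)*(d^2 - 3*d - 10) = (d - 5)*(d - 4)*(d + 2)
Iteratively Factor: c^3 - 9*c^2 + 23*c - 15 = (c - 3)*(c^2 - 6*c + 5) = (c - 3)*(c - 1)*(c - 5)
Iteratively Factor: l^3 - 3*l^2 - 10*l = (l)*(l^2 - 3*l - 10) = l*(l - 5)*(l + 2)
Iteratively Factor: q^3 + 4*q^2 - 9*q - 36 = (q + 4)*(q^2 - 9) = (q + 3)*(q + 4)*(q - 3)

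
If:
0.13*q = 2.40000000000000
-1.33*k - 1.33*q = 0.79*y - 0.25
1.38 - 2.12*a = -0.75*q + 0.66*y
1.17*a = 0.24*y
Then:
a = 2.85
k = -26.53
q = 18.46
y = 13.91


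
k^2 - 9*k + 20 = (k - 5)*(k - 4)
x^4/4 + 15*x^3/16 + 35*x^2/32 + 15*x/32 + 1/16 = (x/4 + 1/2)*(x + 1/4)*(x + 1/2)*(x + 1)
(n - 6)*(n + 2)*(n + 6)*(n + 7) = n^4 + 9*n^3 - 22*n^2 - 324*n - 504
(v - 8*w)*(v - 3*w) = v^2 - 11*v*w + 24*w^2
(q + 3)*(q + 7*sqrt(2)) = q^2 + 3*q + 7*sqrt(2)*q + 21*sqrt(2)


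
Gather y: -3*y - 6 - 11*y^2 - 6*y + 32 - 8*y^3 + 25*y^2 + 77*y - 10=-8*y^3 + 14*y^2 + 68*y + 16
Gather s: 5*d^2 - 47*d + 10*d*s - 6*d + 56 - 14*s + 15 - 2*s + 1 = 5*d^2 - 53*d + s*(10*d - 16) + 72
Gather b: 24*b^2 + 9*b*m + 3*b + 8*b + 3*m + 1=24*b^2 + b*(9*m + 11) + 3*m + 1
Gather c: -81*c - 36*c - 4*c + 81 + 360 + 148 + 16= 605 - 121*c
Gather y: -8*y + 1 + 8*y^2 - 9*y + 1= 8*y^2 - 17*y + 2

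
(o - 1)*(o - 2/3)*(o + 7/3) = o^3 + 2*o^2/3 - 29*o/9 + 14/9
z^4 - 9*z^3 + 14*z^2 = z^2*(z - 7)*(z - 2)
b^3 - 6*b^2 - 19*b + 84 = (b - 7)*(b - 3)*(b + 4)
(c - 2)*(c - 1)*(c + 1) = c^3 - 2*c^2 - c + 2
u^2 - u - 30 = (u - 6)*(u + 5)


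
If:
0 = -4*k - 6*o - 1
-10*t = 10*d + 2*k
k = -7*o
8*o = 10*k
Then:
No Solution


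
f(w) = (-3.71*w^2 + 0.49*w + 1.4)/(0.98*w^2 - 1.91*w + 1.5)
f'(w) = (0.49 - 7.42*w)/(0.98*w^2 - 1.91*w + 1.5) + (1.91 - 1.96*w)*(-3.71*w^2 + 0.49*w + 1.4)/(0.98*w^2 - 1.91*w + 1.5)^2 = (6.6059*w^2 - 13.874*w + 3.409)/(0.9604*w^4 - 3.7436*w^3 + 6.5881*w^2 - 5.73*w + 2.25)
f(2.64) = -7.05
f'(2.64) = 1.19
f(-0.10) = 0.77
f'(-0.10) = 1.68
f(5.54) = -5.23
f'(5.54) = 0.29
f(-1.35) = -1.03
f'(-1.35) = 0.99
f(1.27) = -6.05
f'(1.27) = -8.29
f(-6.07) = -2.81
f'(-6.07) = 0.14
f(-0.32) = 0.39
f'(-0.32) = 1.74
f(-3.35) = -2.22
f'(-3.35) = 0.35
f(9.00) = -4.63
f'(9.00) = 0.10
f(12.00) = -4.40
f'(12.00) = 0.06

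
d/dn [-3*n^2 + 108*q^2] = -6*n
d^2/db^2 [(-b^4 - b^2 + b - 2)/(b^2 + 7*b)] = 2*(-b^6 - 21*b^5 - 147*b^4 + 8*b^3 - 6*b^2 - 42*b - 98)/(b^3*(b^3 + 21*b^2 + 147*b + 343))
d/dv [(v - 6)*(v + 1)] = 2*v - 5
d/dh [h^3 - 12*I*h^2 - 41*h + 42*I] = 3*h^2 - 24*I*h - 41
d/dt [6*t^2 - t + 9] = 12*t - 1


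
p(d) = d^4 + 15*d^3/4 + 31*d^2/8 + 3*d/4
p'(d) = 4*d^3 + 45*d^2/4 + 31*d/4 + 3/4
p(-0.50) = 0.19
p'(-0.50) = -0.81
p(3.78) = 464.90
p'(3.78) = 406.83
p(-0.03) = -0.02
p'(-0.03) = 0.53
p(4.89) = 1106.60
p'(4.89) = 775.38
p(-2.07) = 0.15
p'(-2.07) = -2.57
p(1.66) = 36.67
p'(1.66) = 62.91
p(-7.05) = 1343.64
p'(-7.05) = -896.34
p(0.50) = 1.88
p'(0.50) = 7.94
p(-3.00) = 12.38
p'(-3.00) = -29.25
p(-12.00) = 14805.00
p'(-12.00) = -5384.25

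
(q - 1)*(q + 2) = q^2 + q - 2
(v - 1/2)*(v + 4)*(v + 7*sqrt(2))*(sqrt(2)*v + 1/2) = sqrt(2)*v^4 + 7*sqrt(2)*v^3/2 + 29*v^3/2 + 3*sqrt(2)*v^2/2 + 203*v^2/4 - 29*v + 49*sqrt(2)*v/4 - 7*sqrt(2)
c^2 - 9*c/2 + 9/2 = (c - 3)*(c - 3/2)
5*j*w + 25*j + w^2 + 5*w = (5*j + w)*(w + 5)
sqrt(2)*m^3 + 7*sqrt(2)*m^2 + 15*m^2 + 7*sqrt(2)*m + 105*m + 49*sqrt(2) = (m + 7)*(m + 7*sqrt(2))*(sqrt(2)*m + 1)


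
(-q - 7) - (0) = -q - 7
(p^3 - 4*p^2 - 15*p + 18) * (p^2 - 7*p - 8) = p^5 - 11*p^4 + 5*p^3 + 155*p^2 - 6*p - 144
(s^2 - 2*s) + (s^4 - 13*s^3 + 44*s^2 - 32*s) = s^4 - 13*s^3 + 45*s^2 - 34*s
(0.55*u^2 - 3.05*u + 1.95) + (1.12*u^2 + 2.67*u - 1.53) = 1.67*u^2 - 0.38*u + 0.42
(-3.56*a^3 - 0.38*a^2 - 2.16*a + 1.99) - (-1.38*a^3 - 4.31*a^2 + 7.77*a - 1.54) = -2.18*a^3 + 3.93*a^2 - 9.93*a + 3.53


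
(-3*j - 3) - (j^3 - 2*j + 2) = -j^3 - j - 5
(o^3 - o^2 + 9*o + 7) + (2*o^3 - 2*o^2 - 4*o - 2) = 3*o^3 - 3*o^2 + 5*o + 5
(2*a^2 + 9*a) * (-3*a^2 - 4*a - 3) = -6*a^4 - 35*a^3 - 42*a^2 - 27*a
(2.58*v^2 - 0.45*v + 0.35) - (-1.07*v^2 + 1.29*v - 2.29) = 3.65*v^2 - 1.74*v + 2.64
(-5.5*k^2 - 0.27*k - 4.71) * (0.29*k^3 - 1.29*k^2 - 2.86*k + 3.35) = -1.595*k^5 + 7.0167*k^4 + 14.7124*k^3 - 11.5769*k^2 + 12.5661*k - 15.7785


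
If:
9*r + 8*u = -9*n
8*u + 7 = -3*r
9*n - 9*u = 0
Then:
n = -3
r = 17/3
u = -3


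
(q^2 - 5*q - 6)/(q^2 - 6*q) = (q + 1)/q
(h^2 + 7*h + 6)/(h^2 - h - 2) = (h + 6)/(h - 2)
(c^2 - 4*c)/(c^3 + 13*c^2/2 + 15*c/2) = 2*(c - 4)/(2*c^2 + 13*c + 15)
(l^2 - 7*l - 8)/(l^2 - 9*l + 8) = (l + 1)/(l - 1)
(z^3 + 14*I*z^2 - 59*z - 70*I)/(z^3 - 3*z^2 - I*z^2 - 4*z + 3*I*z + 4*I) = (z^3 + 14*I*z^2 - 59*z - 70*I)/(z^3 - z^2*(3 + I) + z*(-4 + 3*I) + 4*I)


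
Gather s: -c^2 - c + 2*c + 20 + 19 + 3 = -c^2 + c + 42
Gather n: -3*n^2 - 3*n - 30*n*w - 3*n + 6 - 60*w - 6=-3*n^2 + n*(-30*w - 6) - 60*w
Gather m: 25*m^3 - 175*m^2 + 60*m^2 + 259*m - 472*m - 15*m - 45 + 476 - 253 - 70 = 25*m^3 - 115*m^2 - 228*m + 108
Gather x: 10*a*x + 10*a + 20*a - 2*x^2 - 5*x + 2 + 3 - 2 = 30*a - 2*x^2 + x*(10*a - 5) + 3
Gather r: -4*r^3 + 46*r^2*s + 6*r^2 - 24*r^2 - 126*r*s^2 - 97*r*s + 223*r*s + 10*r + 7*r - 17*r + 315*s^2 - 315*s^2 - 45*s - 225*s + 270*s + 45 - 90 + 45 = -4*r^3 + r^2*(46*s - 18) + r*(-126*s^2 + 126*s)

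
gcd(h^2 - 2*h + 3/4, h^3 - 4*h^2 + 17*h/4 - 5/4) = h - 1/2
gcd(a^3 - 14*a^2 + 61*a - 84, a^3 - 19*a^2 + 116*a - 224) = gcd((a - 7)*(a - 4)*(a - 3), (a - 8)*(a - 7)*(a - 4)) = a^2 - 11*a + 28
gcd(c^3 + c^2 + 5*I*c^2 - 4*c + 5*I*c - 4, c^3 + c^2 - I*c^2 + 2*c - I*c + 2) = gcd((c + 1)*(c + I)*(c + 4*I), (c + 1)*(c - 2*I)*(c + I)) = c^2 + c*(1 + I) + I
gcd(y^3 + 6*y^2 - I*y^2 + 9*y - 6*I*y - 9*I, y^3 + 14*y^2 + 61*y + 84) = y + 3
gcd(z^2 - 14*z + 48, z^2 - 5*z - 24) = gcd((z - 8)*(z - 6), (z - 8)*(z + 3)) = z - 8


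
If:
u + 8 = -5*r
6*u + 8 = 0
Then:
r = -4/3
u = -4/3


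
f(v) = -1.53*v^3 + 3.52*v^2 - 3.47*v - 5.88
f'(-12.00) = -748.91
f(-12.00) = 3186.48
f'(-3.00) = -65.90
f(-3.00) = 77.52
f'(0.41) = -1.36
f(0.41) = -6.82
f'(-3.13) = -70.47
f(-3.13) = 86.38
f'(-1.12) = -17.11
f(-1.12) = 4.57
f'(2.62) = -16.53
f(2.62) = -18.33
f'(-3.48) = -83.56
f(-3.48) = 113.30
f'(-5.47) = -179.32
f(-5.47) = 368.83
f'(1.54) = -3.51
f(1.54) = -8.46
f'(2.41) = -13.16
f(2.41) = -15.21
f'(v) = -4.59*v^2 + 7.04*v - 3.47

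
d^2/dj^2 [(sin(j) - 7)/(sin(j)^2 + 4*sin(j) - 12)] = (-9*sin(j)^5 + 32*sin(j)^4 + 358*sin(j)^2 + 223*sin(j)/2 - 6*sin(3*j) + sin(5*j)/2 - 296)/((sin(j) - 2)^3*(sin(j) + 6)^3)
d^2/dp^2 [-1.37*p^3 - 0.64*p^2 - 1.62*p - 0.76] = -8.22*p - 1.28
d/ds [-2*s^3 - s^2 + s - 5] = -6*s^2 - 2*s + 1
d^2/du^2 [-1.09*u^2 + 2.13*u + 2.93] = -2.18000000000000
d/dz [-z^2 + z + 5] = 1 - 2*z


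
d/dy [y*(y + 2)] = 2*y + 2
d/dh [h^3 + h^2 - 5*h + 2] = 3*h^2 + 2*h - 5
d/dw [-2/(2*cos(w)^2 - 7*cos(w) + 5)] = 2*(7 - 4*cos(w))*sin(w)/(-7*cos(w) + cos(2*w) + 6)^2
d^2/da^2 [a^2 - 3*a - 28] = 2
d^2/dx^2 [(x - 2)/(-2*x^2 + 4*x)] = -1/x^3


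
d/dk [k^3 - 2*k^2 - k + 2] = 3*k^2 - 4*k - 1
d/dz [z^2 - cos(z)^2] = 2*z + sin(2*z)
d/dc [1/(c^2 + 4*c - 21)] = 2*(-c - 2)/(c^2 + 4*c - 21)^2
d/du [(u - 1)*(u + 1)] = 2*u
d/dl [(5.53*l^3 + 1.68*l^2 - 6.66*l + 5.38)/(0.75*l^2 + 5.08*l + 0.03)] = (4.1475*l^4 + 56.1848*l^3 + 14.0271*l^2 - 7.9692*l - 27.5302)/(0.5625*l^4 + 7.62*l^3 + 25.8514*l^2 + 0.3048*l + 0.0009)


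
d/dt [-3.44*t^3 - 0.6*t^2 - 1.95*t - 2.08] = -10.32*t^2 - 1.2*t - 1.95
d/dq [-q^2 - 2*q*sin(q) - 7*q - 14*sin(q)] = -2*q*cos(q) - 2*q - 2*sin(q) - 14*cos(q) - 7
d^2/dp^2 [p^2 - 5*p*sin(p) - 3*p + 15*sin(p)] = 5*p*sin(p) - 15*sin(p) - 10*cos(p) + 2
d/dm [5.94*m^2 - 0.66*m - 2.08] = 11.88*m - 0.66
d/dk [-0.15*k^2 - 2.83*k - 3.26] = -0.3*k - 2.83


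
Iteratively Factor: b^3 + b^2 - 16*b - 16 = (b + 1)*(b^2 - 16) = (b - 4)*(b + 1)*(b + 4)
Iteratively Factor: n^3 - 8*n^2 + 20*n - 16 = (n - 2)*(n^2 - 6*n + 8) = (n - 2)^2*(n - 4)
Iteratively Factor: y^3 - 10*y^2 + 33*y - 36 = (y - 4)*(y^2 - 6*y + 9) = (y - 4)*(y - 3)*(y - 3)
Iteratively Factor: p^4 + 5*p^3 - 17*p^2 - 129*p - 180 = (p - 5)*(p^3 + 10*p^2 + 33*p + 36) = (p - 5)*(p + 3)*(p^2 + 7*p + 12) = (p - 5)*(p + 3)*(p + 4)*(p + 3)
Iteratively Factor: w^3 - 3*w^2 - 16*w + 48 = (w - 4)*(w^2 + w - 12) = (w - 4)*(w - 3)*(w + 4)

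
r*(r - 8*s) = r^2 - 8*r*s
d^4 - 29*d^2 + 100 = (d - 5)*(d - 2)*(d + 2)*(d + 5)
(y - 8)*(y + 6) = y^2 - 2*y - 48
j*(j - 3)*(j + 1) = j^3 - 2*j^2 - 3*j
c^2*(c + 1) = c^3 + c^2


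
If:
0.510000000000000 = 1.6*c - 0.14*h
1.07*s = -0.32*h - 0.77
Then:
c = 0.108203125 - 0.292578125*s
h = -3.34375*s - 2.40625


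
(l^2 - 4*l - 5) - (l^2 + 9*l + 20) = -13*l - 25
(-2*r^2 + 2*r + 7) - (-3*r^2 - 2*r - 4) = r^2 + 4*r + 11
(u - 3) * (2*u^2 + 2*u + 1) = 2*u^3 - 4*u^2 - 5*u - 3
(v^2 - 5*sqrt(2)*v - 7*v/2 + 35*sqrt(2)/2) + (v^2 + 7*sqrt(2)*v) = 2*v^2 - 7*v/2 + 2*sqrt(2)*v + 35*sqrt(2)/2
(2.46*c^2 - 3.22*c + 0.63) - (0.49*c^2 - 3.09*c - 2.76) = 1.97*c^2 - 0.13*c + 3.39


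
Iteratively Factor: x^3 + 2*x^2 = (x + 2)*(x^2) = x*(x + 2)*(x)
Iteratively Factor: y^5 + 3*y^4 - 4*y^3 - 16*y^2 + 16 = (y + 2)*(y^4 + y^3 - 6*y^2 - 4*y + 8) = (y + 2)^2*(y^3 - y^2 - 4*y + 4) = (y - 2)*(y + 2)^2*(y^2 + y - 2) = (y - 2)*(y - 1)*(y + 2)^2*(y + 2)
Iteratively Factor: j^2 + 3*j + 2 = (j + 2)*(j + 1)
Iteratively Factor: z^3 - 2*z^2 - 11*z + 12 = (z + 3)*(z^2 - 5*z + 4) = (z - 4)*(z + 3)*(z - 1)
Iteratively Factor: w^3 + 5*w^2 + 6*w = (w + 2)*(w^2 + 3*w) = (w + 2)*(w + 3)*(w)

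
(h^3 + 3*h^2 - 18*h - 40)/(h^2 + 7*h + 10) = h - 4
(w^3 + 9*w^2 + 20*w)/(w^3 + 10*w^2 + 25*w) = (w + 4)/(w + 5)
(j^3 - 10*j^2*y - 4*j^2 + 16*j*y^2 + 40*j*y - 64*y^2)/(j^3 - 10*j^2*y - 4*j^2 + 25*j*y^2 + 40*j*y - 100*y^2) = (j^2 - 10*j*y + 16*y^2)/(j^2 - 10*j*y + 25*y^2)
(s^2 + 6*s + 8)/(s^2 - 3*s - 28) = (s + 2)/(s - 7)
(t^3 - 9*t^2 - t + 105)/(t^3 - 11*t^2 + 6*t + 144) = (t^2 - 12*t + 35)/(t^2 - 14*t + 48)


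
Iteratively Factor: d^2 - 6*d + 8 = (d - 2)*(d - 4)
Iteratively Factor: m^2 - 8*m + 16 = (m - 4)*(m - 4)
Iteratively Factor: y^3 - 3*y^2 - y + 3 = (y + 1)*(y^2 - 4*y + 3) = (y - 1)*(y + 1)*(y - 3)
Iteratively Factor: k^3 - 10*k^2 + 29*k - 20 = (k - 1)*(k^2 - 9*k + 20) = (k - 4)*(k - 1)*(k - 5)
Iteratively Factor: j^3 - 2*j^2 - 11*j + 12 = (j - 1)*(j^2 - j - 12) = (j - 1)*(j + 3)*(j - 4)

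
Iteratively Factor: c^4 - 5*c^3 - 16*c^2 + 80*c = (c - 5)*(c^3 - 16*c) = c*(c - 5)*(c^2 - 16) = c*(c - 5)*(c - 4)*(c + 4)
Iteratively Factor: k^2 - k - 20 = (k - 5)*(k + 4)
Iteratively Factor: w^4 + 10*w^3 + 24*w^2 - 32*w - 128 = (w + 4)*(w^3 + 6*w^2 - 32) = (w + 4)^2*(w^2 + 2*w - 8) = (w + 4)^3*(w - 2)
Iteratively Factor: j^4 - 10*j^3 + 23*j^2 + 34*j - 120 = (j - 4)*(j^3 - 6*j^2 - j + 30) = (j - 5)*(j - 4)*(j^2 - j - 6) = (j - 5)*(j - 4)*(j - 3)*(j + 2)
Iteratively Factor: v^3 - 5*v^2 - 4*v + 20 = (v - 5)*(v^2 - 4) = (v - 5)*(v - 2)*(v + 2)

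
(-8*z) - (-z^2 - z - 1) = z^2 - 7*z + 1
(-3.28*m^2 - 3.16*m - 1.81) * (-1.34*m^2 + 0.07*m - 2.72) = 4.3952*m^4 + 4.0048*m^3 + 11.1258*m^2 + 8.4685*m + 4.9232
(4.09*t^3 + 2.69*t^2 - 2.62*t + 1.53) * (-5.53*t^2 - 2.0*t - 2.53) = -22.6177*t^5 - 23.0557*t^4 - 1.2391*t^3 - 10.0266*t^2 + 3.5686*t - 3.8709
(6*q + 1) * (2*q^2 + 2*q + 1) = 12*q^3 + 14*q^2 + 8*q + 1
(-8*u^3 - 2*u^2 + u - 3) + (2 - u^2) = -8*u^3 - 3*u^2 + u - 1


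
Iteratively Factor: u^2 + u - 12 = (u - 3)*(u + 4)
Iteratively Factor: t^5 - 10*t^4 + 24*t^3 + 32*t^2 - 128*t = (t - 4)*(t^4 - 6*t^3 + 32*t) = t*(t - 4)*(t^3 - 6*t^2 + 32) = t*(t - 4)^2*(t^2 - 2*t - 8) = t*(t - 4)^3*(t + 2)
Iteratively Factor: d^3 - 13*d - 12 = (d - 4)*(d^2 + 4*d + 3) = (d - 4)*(d + 1)*(d + 3)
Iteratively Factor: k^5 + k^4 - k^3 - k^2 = (k + 1)*(k^4 - k^2) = k*(k + 1)*(k^3 - k) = k*(k - 1)*(k + 1)*(k^2 + k) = k^2*(k - 1)*(k + 1)*(k + 1)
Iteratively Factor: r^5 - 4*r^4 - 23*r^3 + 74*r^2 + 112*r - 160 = (r - 5)*(r^4 + r^3 - 18*r^2 - 16*r + 32) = (r - 5)*(r - 1)*(r^3 + 2*r^2 - 16*r - 32) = (r - 5)*(r - 1)*(r + 2)*(r^2 - 16) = (r - 5)*(r - 1)*(r + 2)*(r + 4)*(r - 4)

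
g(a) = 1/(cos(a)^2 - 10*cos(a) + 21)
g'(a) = (2*sin(a)*cos(a) - 10*sin(a))/(cos(a)^2 - 10*cos(a) + 21)^2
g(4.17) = 0.04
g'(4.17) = 0.01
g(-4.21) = 0.04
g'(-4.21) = -0.01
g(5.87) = 0.08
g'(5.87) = 0.02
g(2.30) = 0.04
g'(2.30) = -0.01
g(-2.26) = 0.04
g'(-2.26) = 0.01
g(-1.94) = 0.04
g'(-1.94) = 0.02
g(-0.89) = 0.07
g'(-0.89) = 0.03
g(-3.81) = 0.03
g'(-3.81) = -0.01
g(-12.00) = 0.08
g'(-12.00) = -0.03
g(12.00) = 0.08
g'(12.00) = 0.03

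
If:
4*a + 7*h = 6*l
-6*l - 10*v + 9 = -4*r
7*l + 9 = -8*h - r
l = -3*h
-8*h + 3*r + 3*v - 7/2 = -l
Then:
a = -965/196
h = 193/245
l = -579/245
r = 304/245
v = 197/70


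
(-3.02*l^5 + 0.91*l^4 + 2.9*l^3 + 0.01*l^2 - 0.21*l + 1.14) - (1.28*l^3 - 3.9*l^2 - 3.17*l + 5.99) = -3.02*l^5 + 0.91*l^4 + 1.62*l^3 + 3.91*l^2 + 2.96*l - 4.85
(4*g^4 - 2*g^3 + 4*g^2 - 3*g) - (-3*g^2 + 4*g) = 4*g^4 - 2*g^3 + 7*g^2 - 7*g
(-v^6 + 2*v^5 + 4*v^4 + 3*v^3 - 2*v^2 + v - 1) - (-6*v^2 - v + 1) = -v^6 + 2*v^5 + 4*v^4 + 3*v^3 + 4*v^2 + 2*v - 2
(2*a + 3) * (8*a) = 16*a^2 + 24*a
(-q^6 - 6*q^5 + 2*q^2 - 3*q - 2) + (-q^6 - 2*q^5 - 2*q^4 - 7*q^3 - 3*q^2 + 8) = -2*q^6 - 8*q^5 - 2*q^4 - 7*q^3 - q^2 - 3*q + 6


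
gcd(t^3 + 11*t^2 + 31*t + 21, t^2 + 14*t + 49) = t + 7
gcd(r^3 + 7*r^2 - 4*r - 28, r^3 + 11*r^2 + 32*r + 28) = r^2 + 9*r + 14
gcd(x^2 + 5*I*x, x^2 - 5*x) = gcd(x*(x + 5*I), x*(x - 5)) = x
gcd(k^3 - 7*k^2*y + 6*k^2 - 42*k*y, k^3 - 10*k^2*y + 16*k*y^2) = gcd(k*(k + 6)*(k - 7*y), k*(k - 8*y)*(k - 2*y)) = k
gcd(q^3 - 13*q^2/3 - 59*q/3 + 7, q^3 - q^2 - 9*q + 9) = q + 3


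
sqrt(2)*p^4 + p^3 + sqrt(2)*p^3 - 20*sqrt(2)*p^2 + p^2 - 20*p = p*(p - 4)*(p + 5)*(sqrt(2)*p + 1)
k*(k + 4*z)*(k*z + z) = k^3*z + 4*k^2*z^2 + k^2*z + 4*k*z^2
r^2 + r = r*(r + 1)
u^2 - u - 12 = (u - 4)*(u + 3)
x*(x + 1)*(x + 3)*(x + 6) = x^4 + 10*x^3 + 27*x^2 + 18*x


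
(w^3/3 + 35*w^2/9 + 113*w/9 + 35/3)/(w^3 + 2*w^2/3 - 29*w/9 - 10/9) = (3*w^3 + 35*w^2 + 113*w + 105)/(9*w^3 + 6*w^2 - 29*w - 10)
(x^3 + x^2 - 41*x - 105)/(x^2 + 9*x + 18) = (x^2 - 2*x - 35)/(x + 6)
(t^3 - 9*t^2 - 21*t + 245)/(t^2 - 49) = (t^2 - 2*t - 35)/(t + 7)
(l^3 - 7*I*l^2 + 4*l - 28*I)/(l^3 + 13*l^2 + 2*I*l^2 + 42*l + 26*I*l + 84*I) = (l^2 - 9*I*l - 14)/(l^2 + 13*l + 42)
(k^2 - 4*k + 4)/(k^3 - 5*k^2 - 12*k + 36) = (k - 2)/(k^2 - 3*k - 18)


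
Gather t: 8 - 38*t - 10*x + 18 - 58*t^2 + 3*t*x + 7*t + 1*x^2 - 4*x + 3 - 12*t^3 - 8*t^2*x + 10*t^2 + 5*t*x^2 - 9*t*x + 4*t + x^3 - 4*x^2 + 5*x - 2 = -12*t^3 + t^2*(-8*x - 48) + t*(5*x^2 - 6*x - 27) + x^3 - 3*x^2 - 9*x + 27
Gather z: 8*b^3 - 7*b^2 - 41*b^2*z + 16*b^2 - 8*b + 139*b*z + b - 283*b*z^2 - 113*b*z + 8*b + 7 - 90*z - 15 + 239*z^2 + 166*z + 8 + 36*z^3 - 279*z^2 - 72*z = 8*b^3 + 9*b^2 + b + 36*z^3 + z^2*(-283*b - 40) + z*(-41*b^2 + 26*b + 4)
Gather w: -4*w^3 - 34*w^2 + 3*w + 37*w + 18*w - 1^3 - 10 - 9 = -4*w^3 - 34*w^2 + 58*w - 20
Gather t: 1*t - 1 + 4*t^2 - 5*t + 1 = 4*t^2 - 4*t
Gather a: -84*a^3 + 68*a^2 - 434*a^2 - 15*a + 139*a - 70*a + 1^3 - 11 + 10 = -84*a^3 - 366*a^2 + 54*a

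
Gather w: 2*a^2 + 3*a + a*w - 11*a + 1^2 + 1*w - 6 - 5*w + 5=2*a^2 - 8*a + w*(a - 4)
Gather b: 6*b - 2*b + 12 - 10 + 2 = 4*b + 4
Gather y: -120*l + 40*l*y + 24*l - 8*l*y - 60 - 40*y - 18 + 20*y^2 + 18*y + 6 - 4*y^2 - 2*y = -96*l + 16*y^2 + y*(32*l - 24) - 72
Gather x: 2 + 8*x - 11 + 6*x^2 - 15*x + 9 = 6*x^2 - 7*x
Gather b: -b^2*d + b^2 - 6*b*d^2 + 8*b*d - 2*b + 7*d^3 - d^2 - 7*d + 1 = b^2*(1 - d) + b*(-6*d^2 + 8*d - 2) + 7*d^3 - d^2 - 7*d + 1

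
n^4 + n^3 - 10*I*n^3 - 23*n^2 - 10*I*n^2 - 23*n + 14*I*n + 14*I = (n + 1)*(n - 7*I)*(n - 2*I)*(n - I)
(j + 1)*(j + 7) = j^2 + 8*j + 7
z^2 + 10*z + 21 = (z + 3)*(z + 7)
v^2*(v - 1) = v^3 - v^2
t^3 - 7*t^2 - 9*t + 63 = (t - 7)*(t - 3)*(t + 3)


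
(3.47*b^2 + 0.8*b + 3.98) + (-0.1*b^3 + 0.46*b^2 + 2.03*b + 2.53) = -0.1*b^3 + 3.93*b^2 + 2.83*b + 6.51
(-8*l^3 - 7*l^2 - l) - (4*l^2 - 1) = -8*l^3 - 11*l^2 - l + 1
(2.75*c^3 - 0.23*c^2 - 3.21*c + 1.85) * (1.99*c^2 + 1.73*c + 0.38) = 5.4725*c^5 + 4.2998*c^4 - 5.7408*c^3 - 1.9592*c^2 + 1.9807*c + 0.703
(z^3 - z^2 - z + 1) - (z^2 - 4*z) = z^3 - 2*z^2 + 3*z + 1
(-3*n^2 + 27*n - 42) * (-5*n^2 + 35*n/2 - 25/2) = 15*n^4 - 375*n^3/2 + 720*n^2 - 2145*n/2 + 525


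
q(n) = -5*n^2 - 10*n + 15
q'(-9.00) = 80.00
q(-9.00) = -300.00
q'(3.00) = -40.00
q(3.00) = -60.00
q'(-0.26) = -7.40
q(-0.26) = 17.26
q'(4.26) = -52.60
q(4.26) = -118.34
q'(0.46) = -14.60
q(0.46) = 9.34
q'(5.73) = -67.30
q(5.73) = -206.46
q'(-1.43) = 4.30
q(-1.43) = 19.08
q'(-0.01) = -9.90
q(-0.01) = 15.10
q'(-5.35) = 43.50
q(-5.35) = -74.61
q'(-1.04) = 0.40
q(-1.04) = 19.99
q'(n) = -10*n - 10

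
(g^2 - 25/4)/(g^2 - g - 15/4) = (2*g + 5)/(2*g + 3)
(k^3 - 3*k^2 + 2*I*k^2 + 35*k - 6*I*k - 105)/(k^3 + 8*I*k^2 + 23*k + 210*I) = (k - 3)/(k + 6*I)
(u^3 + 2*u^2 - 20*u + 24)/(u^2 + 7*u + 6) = (u^2 - 4*u + 4)/(u + 1)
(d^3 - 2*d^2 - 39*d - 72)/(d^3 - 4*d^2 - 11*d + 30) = (d^2 - 5*d - 24)/(d^2 - 7*d + 10)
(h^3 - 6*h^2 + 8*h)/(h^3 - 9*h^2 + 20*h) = (h - 2)/(h - 5)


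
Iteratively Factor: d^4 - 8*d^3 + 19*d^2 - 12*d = (d - 3)*(d^3 - 5*d^2 + 4*d) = d*(d - 3)*(d^2 - 5*d + 4) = d*(d - 3)*(d - 1)*(d - 4)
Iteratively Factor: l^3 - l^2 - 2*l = (l + 1)*(l^2 - 2*l) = l*(l + 1)*(l - 2)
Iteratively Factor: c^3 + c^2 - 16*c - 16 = (c - 4)*(c^2 + 5*c + 4) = (c - 4)*(c + 1)*(c + 4)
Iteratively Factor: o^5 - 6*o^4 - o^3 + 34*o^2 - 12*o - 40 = (o - 2)*(o^4 - 4*o^3 - 9*o^2 + 16*o + 20) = (o - 2)*(o + 2)*(o^3 - 6*o^2 + 3*o + 10) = (o - 2)^2*(o + 2)*(o^2 - 4*o - 5) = (o - 5)*(o - 2)^2*(o + 2)*(o + 1)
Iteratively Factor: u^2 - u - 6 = (u + 2)*(u - 3)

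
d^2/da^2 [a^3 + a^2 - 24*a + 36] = 6*a + 2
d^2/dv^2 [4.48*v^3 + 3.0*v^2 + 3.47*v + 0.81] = 26.88*v + 6.0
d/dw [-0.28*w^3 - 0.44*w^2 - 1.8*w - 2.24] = -0.84*w^2 - 0.88*w - 1.8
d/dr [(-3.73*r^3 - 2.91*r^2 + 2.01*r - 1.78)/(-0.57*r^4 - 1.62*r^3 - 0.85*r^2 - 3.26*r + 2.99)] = (-2.1261*r^6 - 3.3174*r^5 + 1.8934*r^4 + 26.7736*r^3 - 30.9138*r^2 - 20.4278*r + 0.207100000000001)/(0.3249*r^8 + 1.8468*r^7 + 3.5934*r^6 + 6.4704*r^5 + 7.8763*r^4 - 4.1456*r^3 + 5.5446*r^2 - 19.4948*r + 8.9401)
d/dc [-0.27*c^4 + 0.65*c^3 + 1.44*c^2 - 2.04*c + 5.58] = -1.08*c^3 + 1.95*c^2 + 2.88*c - 2.04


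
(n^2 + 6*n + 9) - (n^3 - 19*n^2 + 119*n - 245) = -n^3 + 20*n^2 - 113*n + 254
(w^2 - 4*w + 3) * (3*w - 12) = 3*w^3 - 24*w^2 + 57*w - 36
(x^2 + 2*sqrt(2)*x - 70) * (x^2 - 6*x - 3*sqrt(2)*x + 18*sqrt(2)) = x^4 - 6*x^3 - sqrt(2)*x^3 - 82*x^2 + 6*sqrt(2)*x^2 + 210*sqrt(2)*x + 492*x - 1260*sqrt(2)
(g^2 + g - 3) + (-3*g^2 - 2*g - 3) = -2*g^2 - g - 6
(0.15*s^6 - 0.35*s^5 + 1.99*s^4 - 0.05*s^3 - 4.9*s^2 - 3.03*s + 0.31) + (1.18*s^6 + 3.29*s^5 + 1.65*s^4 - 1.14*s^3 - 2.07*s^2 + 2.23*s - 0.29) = 1.33*s^6 + 2.94*s^5 + 3.64*s^4 - 1.19*s^3 - 6.97*s^2 - 0.8*s + 0.02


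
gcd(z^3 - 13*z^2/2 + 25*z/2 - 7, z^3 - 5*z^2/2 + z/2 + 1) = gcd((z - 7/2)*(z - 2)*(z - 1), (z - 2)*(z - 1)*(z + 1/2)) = z^2 - 3*z + 2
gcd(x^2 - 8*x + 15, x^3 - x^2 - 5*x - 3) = x - 3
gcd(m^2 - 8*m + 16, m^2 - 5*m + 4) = m - 4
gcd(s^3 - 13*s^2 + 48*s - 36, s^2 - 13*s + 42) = s - 6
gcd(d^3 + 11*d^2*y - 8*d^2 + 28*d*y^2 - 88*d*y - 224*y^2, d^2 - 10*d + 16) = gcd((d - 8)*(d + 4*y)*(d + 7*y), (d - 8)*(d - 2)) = d - 8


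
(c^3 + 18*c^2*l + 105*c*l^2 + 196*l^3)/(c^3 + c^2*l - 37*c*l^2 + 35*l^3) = (c^2 + 11*c*l + 28*l^2)/(c^2 - 6*c*l + 5*l^2)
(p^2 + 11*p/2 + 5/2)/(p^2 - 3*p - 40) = (p + 1/2)/(p - 8)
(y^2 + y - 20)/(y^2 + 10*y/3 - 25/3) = 3*(y - 4)/(3*y - 5)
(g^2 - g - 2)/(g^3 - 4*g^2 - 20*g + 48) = (g + 1)/(g^2 - 2*g - 24)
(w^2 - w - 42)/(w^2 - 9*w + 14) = (w + 6)/(w - 2)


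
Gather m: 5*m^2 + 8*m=5*m^2 + 8*m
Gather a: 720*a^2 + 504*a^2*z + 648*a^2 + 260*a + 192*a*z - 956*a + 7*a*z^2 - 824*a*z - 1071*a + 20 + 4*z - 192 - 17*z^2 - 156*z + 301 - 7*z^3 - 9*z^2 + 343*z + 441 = a^2*(504*z + 1368) + a*(7*z^2 - 632*z - 1767) - 7*z^3 - 26*z^2 + 191*z + 570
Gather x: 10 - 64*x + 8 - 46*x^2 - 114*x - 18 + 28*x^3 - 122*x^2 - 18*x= 28*x^3 - 168*x^2 - 196*x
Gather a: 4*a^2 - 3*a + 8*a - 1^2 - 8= 4*a^2 + 5*a - 9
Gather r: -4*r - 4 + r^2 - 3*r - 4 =r^2 - 7*r - 8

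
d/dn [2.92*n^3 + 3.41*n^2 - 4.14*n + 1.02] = 8.76*n^2 + 6.82*n - 4.14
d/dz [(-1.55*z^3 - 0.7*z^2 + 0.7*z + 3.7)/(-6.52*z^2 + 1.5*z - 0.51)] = (10.106*z^4 - 4.65*z^3 + 5.8855*z^2 + 48.962*z - 5.907)/(42.5104*z^4 - 19.56*z^3 + 8.9004*z^2 - 1.53*z + 0.2601)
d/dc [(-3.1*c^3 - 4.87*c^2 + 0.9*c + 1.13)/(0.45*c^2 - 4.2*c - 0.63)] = (-1.395*c^4 + 26.04*c^3 + 25.908*c^2 + 5.1192*c + 4.179)/(0.2025*c^4 - 3.78*c^3 + 17.073*c^2 + 5.292*c + 0.3969)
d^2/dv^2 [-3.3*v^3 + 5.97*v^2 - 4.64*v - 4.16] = 11.94 - 19.8*v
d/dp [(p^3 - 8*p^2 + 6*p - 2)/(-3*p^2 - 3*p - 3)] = (-p^4 - 2*p^3 + 11*p^2 + 12*p - 8)/(3*(p^4 + 2*p^3 + 3*p^2 + 2*p + 1))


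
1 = 1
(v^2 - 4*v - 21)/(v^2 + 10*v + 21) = (v - 7)/(v + 7)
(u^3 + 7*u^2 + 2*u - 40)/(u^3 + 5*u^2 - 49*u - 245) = (u^2 + 2*u - 8)/(u^2 - 49)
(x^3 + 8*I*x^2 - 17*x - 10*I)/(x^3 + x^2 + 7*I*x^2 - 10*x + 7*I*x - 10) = (x + I)/(x + 1)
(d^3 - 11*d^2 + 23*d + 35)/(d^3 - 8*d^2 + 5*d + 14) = (d - 5)/(d - 2)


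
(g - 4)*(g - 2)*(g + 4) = g^3 - 2*g^2 - 16*g + 32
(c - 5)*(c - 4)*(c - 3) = c^3 - 12*c^2 + 47*c - 60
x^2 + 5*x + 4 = (x + 1)*(x + 4)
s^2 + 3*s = s*(s + 3)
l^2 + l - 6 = (l - 2)*(l + 3)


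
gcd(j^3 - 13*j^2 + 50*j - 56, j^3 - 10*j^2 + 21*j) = j - 7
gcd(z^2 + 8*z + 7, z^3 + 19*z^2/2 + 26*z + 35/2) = z + 1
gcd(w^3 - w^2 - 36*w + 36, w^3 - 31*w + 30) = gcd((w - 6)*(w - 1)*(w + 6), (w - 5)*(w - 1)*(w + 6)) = w^2 + 5*w - 6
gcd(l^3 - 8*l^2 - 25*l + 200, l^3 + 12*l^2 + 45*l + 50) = l + 5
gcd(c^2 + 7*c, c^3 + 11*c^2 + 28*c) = c^2 + 7*c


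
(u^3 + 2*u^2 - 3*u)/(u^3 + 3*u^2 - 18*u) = (u^2 + 2*u - 3)/(u^2 + 3*u - 18)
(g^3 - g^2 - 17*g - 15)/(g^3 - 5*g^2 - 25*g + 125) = (g^2 + 4*g + 3)/(g^2 - 25)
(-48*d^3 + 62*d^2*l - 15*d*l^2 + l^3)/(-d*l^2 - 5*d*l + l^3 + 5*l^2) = (48*d^2 - 14*d*l + l^2)/(l*(l + 5))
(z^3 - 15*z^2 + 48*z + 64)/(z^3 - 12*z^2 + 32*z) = (z^2 - 7*z - 8)/(z*(z - 4))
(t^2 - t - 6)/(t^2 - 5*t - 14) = (t - 3)/(t - 7)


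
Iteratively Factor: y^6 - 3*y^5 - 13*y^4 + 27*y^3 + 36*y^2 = (y)*(y^5 - 3*y^4 - 13*y^3 + 27*y^2 + 36*y) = y^2*(y^4 - 3*y^3 - 13*y^2 + 27*y + 36) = y^2*(y + 1)*(y^3 - 4*y^2 - 9*y + 36) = y^2*(y - 3)*(y + 1)*(y^2 - y - 12) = y^2*(y - 4)*(y - 3)*(y + 1)*(y + 3)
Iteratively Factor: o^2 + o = (o)*(o + 1)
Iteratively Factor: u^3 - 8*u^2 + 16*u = (u - 4)*(u^2 - 4*u) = u*(u - 4)*(u - 4)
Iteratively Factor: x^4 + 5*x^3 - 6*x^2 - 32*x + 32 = (x - 2)*(x^3 + 7*x^2 + 8*x - 16) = (x - 2)*(x + 4)*(x^2 + 3*x - 4) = (x - 2)*(x - 1)*(x + 4)*(x + 4)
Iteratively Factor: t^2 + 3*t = (t)*(t + 3)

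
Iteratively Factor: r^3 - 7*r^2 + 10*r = (r)*(r^2 - 7*r + 10) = r*(r - 5)*(r - 2)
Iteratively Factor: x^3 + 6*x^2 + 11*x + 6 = (x + 1)*(x^2 + 5*x + 6) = (x + 1)*(x + 3)*(x + 2)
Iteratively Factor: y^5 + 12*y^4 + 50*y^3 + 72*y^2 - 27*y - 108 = (y + 3)*(y^4 + 9*y^3 + 23*y^2 + 3*y - 36) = (y - 1)*(y + 3)*(y^3 + 10*y^2 + 33*y + 36) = (y - 1)*(y + 3)^2*(y^2 + 7*y + 12) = (y - 1)*(y + 3)^2*(y + 4)*(y + 3)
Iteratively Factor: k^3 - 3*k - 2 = (k + 1)*(k^2 - k - 2) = (k - 2)*(k + 1)*(k + 1)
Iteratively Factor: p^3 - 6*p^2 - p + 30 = (p + 2)*(p^2 - 8*p + 15) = (p - 3)*(p + 2)*(p - 5)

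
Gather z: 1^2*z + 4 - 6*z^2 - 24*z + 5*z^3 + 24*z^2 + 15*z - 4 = 5*z^3 + 18*z^2 - 8*z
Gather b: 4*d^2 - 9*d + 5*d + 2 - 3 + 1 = 4*d^2 - 4*d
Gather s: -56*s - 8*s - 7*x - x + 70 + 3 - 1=-64*s - 8*x + 72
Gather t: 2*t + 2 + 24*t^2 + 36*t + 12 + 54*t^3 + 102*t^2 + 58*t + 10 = 54*t^3 + 126*t^2 + 96*t + 24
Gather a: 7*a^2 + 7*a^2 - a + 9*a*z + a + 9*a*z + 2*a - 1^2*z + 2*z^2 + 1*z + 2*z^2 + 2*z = 14*a^2 + a*(18*z + 2) + 4*z^2 + 2*z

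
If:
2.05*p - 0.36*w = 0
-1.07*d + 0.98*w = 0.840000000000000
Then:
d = 0.91588785046729*w - 0.785046728971963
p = 0.175609756097561*w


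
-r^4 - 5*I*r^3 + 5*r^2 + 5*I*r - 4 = (r + I)*(r + 4*I)*(-I*r - I)*(-I*r + I)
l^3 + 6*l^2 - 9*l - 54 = (l - 3)*(l + 3)*(l + 6)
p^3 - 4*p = p*(p - 2)*(p + 2)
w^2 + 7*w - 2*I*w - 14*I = (w + 7)*(w - 2*I)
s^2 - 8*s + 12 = (s - 6)*(s - 2)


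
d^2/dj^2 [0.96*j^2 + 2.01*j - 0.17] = 1.92000000000000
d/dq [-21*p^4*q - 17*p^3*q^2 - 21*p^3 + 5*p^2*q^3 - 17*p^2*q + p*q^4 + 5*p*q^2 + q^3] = -21*p^4 - 34*p^3*q + 15*p^2*q^2 - 17*p^2 + 4*p*q^3 + 10*p*q + 3*q^2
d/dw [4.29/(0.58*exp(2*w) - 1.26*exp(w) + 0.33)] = (5.4054 - 4.9764*exp(w))*exp(w)/(0.58*exp(2*w) - 1.26*exp(w) + 0.33)^2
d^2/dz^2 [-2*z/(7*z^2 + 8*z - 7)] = 4*(-4*z*(7*z + 4)^2 + (21*z + 8)*(7*z^2 + 8*z - 7))/(7*z^2 + 8*z - 7)^3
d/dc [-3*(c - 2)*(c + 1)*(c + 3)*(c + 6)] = -12*c^3 - 72*c^2 - 42*c + 108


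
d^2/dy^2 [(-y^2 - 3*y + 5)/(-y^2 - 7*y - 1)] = 4*(-2*y^3 - 9*y^2 - 57*y - 130)/(y^6 + 21*y^5 + 150*y^4 + 385*y^3 + 150*y^2 + 21*y + 1)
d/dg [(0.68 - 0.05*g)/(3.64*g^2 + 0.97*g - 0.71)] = (0.182*g^2 - 4.9504*g - 0.6241)/(13.2496*g^4 + 7.0616*g^3 - 4.2279*g^2 - 1.3774*g + 0.5041)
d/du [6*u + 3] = 6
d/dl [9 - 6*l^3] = -18*l^2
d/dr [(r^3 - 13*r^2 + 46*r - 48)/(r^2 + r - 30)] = (r^4 + 2*r^3 - 149*r^2 + 876*r - 1332)/(r^4 + 2*r^3 - 59*r^2 - 60*r + 900)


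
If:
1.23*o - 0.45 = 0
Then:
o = 0.37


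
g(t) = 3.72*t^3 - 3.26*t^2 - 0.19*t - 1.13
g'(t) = 11.16*t^2 - 6.52*t - 0.19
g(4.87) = 350.29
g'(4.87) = 232.74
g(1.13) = -0.14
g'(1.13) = 6.69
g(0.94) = -1.10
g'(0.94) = 3.54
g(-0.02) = -1.13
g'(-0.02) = -0.06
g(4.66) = 303.64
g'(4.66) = 211.77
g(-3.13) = -146.54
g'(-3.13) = 129.55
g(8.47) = 2023.83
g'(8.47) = 745.21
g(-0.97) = -7.41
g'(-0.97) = 16.63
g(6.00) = 683.89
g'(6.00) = 362.45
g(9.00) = 2444.98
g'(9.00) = 845.09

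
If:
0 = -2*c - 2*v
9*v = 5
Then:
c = -5/9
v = 5/9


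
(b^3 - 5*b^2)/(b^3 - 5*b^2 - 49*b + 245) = b^2/(b^2 - 49)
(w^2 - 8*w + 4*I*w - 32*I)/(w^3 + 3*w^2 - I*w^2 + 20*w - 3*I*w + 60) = (w - 8)/(w^2 + w*(3 - 5*I) - 15*I)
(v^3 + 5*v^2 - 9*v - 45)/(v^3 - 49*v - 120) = (v - 3)/(v - 8)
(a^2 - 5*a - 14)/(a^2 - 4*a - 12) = (a - 7)/(a - 6)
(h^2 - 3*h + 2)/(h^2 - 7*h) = (h^2 - 3*h + 2)/(h*(h - 7))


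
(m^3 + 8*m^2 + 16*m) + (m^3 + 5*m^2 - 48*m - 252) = 2*m^3 + 13*m^2 - 32*m - 252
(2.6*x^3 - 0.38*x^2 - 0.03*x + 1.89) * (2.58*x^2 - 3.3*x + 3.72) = 6.708*x^5 - 9.5604*x^4 + 10.8486*x^3 + 3.5616*x^2 - 6.3486*x + 7.0308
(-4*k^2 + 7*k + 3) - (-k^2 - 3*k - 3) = -3*k^2 + 10*k + 6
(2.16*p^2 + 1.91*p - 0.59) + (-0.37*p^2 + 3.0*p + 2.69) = 1.79*p^2 + 4.91*p + 2.1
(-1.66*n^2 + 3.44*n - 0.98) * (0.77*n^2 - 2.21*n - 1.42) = -1.2782*n^4 + 6.3174*n^3 - 5.9998*n^2 - 2.719*n + 1.3916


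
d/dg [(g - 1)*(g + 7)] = 2*g + 6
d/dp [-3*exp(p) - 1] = -3*exp(p)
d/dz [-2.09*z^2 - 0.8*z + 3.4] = -4.18*z - 0.8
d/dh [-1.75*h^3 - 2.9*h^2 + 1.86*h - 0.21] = -5.25*h^2 - 5.8*h + 1.86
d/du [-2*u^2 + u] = 1 - 4*u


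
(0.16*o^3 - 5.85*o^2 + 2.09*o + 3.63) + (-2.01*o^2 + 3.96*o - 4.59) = 0.16*o^3 - 7.86*o^2 + 6.05*o - 0.96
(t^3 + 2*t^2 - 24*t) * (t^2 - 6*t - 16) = t^5 - 4*t^4 - 52*t^3 + 112*t^2 + 384*t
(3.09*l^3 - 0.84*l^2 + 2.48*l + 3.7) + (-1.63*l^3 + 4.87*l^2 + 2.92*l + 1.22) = 1.46*l^3 + 4.03*l^2 + 5.4*l + 4.92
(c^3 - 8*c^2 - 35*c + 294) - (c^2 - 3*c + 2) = c^3 - 9*c^2 - 32*c + 292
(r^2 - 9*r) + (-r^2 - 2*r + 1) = 1 - 11*r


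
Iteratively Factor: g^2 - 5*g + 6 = (g - 3)*(g - 2)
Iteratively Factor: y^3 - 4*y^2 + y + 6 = (y - 3)*(y^2 - y - 2) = (y - 3)*(y - 2)*(y + 1)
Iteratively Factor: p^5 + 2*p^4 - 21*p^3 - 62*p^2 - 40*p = (p - 5)*(p^4 + 7*p^3 + 14*p^2 + 8*p) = p*(p - 5)*(p^3 + 7*p^2 + 14*p + 8) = p*(p - 5)*(p + 2)*(p^2 + 5*p + 4) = p*(p - 5)*(p + 2)*(p + 4)*(p + 1)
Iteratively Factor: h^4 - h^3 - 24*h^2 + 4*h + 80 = (h + 4)*(h^3 - 5*h^2 - 4*h + 20) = (h + 2)*(h + 4)*(h^2 - 7*h + 10) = (h - 2)*(h + 2)*(h + 4)*(h - 5)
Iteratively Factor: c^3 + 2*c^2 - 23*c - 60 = (c + 4)*(c^2 - 2*c - 15) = (c + 3)*(c + 4)*(c - 5)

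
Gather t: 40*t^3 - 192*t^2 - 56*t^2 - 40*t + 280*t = 40*t^3 - 248*t^2 + 240*t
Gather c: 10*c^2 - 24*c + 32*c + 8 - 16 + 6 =10*c^2 + 8*c - 2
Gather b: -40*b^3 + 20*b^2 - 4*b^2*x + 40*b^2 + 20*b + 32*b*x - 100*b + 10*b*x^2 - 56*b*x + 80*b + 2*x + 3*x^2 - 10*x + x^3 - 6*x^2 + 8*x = -40*b^3 + b^2*(60 - 4*x) + b*(10*x^2 - 24*x) + x^3 - 3*x^2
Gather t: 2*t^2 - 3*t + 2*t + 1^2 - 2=2*t^2 - t - 1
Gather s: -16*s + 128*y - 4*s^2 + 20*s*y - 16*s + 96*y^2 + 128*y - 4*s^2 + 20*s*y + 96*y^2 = -8*s^2 + s*(40*y - 32) + 192*y^2 + 256*y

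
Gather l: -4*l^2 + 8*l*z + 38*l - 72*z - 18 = -4*l^2 + l*(8*z + 38) - 72*z - 18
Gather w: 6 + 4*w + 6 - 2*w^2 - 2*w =-2*w^2 + 2*w + 12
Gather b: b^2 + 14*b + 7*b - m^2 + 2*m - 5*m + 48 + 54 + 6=b^2 + 21*b - m^2 - 3*m + 108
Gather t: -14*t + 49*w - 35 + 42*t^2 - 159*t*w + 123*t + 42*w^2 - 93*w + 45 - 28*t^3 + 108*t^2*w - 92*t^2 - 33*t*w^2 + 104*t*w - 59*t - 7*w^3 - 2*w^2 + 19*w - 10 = -28*t^3 + t^2*(108*w - 50) + t*(-33*w^2 - 55*w + 50) - 7*w^3 + 40*w^2 - 25*w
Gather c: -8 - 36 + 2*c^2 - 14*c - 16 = 2*c^2 - 14*c - 60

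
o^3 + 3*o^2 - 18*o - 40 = (o - 4)*(o + 2)*(o + 5)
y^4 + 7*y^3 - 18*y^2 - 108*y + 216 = (y - 3)*(y - 2)*(y + 6)^2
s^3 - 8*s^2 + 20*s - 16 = (s - 4)*(s - 2)^2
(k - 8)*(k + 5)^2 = k^3 + 2*k^2 - 55*k - 200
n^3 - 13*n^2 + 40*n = n*(n - 8)*(n - 5)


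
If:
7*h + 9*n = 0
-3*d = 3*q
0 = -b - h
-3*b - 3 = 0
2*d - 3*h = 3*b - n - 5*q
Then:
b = -1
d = -7/27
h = 1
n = -7/9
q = 7/27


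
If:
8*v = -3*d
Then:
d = -8*v/3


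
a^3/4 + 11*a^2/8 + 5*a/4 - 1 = (a/4 + 1)*(a - 1/2)*(a + 2)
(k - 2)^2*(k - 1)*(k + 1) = k^4 - 4*k^3 + 3*k^2 + 4*k - 4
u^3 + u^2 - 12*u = u*(u - 3)*(u + 4)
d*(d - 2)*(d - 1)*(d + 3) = d^4 - 7*d^2 + 6*d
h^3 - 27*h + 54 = (h - 3)^2*(h + 6)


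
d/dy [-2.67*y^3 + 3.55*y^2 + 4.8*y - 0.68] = -8.01*y^2 + 7.1*y + 4.8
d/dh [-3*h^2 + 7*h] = 7 - 6*h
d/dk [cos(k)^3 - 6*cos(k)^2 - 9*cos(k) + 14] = 3*(sin(k)^2 + 4*cos(k) + 2)*sin(k)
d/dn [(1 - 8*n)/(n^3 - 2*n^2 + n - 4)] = (-8*n^3 + 16*n^2 - 8*n + (8*n - 1)*(3*n^2 - 4*n + 1) + 32)/(n^3 - 2*n^2 + n - 4)^2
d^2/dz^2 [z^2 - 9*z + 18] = 2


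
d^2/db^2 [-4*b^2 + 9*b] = -8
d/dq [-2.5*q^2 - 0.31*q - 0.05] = -5.0*q - 0.31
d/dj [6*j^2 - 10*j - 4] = 12*j - 10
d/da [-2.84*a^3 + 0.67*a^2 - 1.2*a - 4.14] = -8.52*a^2 + 1.34*a - 1.2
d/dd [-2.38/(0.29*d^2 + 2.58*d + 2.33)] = (1.3804*d + 6.1404)/(0.29*d^2 + 2.58*d + 2.33)^2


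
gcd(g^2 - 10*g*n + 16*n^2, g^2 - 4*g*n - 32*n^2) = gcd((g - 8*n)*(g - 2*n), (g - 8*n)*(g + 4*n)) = g - 8*n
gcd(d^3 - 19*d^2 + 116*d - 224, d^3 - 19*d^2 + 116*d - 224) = d^3 - 19*d^2 + 116*d - 224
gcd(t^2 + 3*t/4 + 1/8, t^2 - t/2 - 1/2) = t + 1/2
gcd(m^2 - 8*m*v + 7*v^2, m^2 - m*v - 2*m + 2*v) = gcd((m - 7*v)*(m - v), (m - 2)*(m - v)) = -m + v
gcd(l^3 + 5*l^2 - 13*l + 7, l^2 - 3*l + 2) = l - 1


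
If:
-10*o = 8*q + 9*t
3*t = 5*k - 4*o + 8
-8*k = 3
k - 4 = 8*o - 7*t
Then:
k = -3/8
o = 119/208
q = -28/13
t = 133/104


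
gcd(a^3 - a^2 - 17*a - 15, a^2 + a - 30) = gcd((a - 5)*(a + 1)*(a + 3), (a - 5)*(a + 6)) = a - 5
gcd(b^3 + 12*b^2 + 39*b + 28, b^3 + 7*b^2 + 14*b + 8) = b^2 + 5*b + 4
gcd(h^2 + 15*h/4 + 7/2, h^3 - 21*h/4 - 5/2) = h + 2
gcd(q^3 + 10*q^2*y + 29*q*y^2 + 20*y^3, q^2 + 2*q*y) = 1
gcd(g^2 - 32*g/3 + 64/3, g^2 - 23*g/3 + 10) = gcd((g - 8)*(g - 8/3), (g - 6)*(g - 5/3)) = 1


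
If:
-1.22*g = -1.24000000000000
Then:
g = 1.02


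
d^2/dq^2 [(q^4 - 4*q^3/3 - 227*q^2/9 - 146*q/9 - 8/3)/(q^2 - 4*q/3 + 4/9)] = 2*(81*q^4 - 216*q^3 + 216*q^2 - 4182*q - 3308)/(81*q^4 - 216*q^3 + 216*q^2 - 96*q + 16)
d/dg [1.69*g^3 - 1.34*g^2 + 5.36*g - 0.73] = 5.07*g^2 - 2.68*g + 5.36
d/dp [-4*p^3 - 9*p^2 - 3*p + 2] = -12*p^2 - 18*p - 3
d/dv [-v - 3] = -1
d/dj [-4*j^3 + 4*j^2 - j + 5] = -12*j^2 + 8*j - 1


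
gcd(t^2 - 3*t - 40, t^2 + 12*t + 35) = t + 5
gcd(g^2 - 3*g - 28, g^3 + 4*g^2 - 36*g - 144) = g + 4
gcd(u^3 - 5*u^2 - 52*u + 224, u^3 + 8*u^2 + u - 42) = u + 7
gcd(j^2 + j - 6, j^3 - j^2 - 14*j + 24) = j - 2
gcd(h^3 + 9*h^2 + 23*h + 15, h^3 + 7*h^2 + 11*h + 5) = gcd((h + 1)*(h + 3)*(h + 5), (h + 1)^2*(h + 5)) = h^2 + 6*h + 5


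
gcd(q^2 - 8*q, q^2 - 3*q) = q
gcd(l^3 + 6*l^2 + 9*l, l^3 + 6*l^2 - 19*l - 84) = l + 3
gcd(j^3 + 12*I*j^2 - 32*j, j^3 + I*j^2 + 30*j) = j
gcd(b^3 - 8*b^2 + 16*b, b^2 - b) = b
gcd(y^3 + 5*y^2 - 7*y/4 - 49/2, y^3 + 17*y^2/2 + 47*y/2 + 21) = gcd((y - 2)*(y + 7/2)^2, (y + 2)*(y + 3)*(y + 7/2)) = y + 7/2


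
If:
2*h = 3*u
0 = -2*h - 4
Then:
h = -2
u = -4/3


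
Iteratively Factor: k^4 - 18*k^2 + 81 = (k + 3)*(k^3 - 3*k^2 - 9*k + 27) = (k - 3)*(k + 3)*(k^2 - 9) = (k - 3)^2*(k + 3)*(k + 3)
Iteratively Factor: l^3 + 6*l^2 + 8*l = (l + 2)*(l^2 + 4*l) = (l + 2)*(l + 4)*(l)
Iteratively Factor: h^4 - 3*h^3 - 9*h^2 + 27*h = (h)*(h^3 - 3*h^2 - 9*h + 27) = h*(h - 3)*(h^2 - 9) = h*(h - 3)*(h + 3)*(h - 3)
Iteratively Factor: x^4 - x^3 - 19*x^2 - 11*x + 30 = (x + 2)*(x^3 - 3*x^2 - 13*x + 15) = (x - 5)*(x + 2)*(x^2 + 2*x - 3) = (x - 5)*(x - 1)*(x + 2)*(x + 3)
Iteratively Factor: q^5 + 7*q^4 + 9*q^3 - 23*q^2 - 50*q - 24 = (q + 1)*(q^4 + 6*q^3 + 3*q^2 - 26*q - 24) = (q - 2)*(q + 1)*(q^3 + 8*q^2 + 19*q + 12) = (q - 2)*(q + 1)*(q + 3)*(q^2 + 5*q + 4) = (q - 2)*(q + 1)*(q + 3)*(q + 4)*(q + 1)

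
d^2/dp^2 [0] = 0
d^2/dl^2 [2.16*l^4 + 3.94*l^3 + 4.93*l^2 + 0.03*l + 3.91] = 25.92*l^2 + 23.64*l + 9.86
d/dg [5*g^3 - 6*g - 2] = 15*g^2 - 6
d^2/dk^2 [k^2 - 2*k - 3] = 2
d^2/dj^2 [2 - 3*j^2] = -6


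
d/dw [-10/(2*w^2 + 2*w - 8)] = 5*(2*w + 1)/(w^2 + w - 4)^2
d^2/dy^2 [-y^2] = -2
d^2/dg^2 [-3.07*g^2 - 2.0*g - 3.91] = -6.14000000000000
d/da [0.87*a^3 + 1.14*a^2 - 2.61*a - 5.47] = 2.61*a^2 + 2.28*a - 2.61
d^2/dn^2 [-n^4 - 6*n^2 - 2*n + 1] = -12*n^2 - 12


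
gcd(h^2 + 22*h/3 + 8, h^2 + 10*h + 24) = h + 6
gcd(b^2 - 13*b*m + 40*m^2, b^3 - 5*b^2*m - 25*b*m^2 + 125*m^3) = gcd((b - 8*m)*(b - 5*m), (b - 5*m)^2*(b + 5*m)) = b - 5*m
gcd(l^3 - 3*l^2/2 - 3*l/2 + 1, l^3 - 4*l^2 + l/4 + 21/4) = l + 1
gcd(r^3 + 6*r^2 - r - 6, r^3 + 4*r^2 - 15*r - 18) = r^2 + 7*r + 6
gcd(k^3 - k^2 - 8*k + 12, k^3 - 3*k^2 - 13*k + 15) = k + 3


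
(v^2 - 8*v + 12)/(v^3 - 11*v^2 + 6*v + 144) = (v - 2)/(v^2 - 5*v - 24)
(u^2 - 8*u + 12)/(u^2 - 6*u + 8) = (u - 6)/(u - 4)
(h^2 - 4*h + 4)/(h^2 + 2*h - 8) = (h - 2)/(h + 4)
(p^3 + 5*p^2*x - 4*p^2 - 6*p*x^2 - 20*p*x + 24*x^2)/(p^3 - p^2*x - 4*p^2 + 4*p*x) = (p + 6*x)/p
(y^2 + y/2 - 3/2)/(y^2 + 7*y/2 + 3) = (y - 1)/(y + 2)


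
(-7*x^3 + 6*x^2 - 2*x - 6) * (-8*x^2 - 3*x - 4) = 56*x^5 - 27*x^4 + 26*x^3 + 30*x^2 + 26*x + 24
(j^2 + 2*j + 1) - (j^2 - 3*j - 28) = 5*j + 29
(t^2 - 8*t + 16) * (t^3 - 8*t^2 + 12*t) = t^5 - 16*t^4 + 92*t^3 - 224*t^2 + 192*t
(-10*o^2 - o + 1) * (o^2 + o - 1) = -10*o^4 - 11*o^3 + 10*o^2 + 2*o - 1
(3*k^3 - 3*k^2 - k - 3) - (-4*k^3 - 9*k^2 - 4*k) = 7*k^3 + 6*k^2 + 3*k - 3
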